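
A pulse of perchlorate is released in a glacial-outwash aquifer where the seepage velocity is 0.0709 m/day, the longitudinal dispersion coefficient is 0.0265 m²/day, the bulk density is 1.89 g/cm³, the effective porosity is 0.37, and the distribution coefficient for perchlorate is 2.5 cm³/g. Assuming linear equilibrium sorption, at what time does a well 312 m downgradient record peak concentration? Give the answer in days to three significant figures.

Retardation factor R = 1 + ρ_b·K_d/n = 1 + 1.89 × 2.5/0.37 = 13.77.
Sorption retards both mechanisms: v_R = v/R = 0.005149 m/day, D_R = D/R = 0.001924 m²/day.
Peak time from v_R²t² + 2D_R t − x² = 0: t = (√(D_R² + v_R²x²) − D_R)/v_R².
√(D_R² + v_R²x²) = √(0.001924² + 0.005149² × 312²) = 1.606; v_R² = 2.651e-05.
t = (1.606 − 0.001924)/2.651e-05 = 60500 days.

60500 days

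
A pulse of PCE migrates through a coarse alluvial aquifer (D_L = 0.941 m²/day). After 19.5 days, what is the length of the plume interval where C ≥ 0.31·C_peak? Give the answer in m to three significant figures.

18.5 m

The plume is Gaussian with σ = √(2Dt) = √(2 × 0.941 × 19.5) = 6.058 m.
C/C_peak = exp(−Δx²/(2σ²)) = 0.31 ⇒ Δx = σ·√(−2 ln 0.31) = 6.058 × 1.530 = 9.269 m.
Width = 2Δx = 18.5 m.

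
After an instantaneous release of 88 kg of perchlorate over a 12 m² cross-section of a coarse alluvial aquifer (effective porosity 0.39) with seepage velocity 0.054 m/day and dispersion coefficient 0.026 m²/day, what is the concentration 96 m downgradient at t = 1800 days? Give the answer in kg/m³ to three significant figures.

For an instantaneous plane source, C(x,t) = M/(n_e·A·√(4πDt)) · exp(−(x−vt)²/(4Dt)), with n_e·A the pore (flow) area.
Plume center vt = 0.054 × 1800 = 97.2 m, so the well at 96 m is 1.2 m upgradient of the peak.
√(4πDt) = 24.25 m, giving peak height M/(n_e·A·√(4πDt)) = 88/(0.39 × 12 × 24.25) = 0.7754 kg/m³.
(x−vt)²/(4Dt) = (-1.2)²/(4 × 0.026 × 1800) = 0.007692; exp(−0.007692) = 0.9923.
C = 0.7754 × 0.9923 = 0.769 kg/m³.

0.769 kg/m³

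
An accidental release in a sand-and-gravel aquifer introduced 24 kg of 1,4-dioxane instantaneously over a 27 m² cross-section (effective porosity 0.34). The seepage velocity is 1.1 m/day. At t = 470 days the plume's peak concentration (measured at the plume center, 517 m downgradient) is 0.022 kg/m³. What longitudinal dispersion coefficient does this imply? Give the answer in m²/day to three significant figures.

At the plume center C_max = M/(n_e·A·√(4πDt)), so D = M²/(4πt·(n_e·A·C_max)²).
n_e·A·C_max = 0.34 × 27 × 0.022 = 0.2020 kg/m.
D = 24²/(4π × 470 × 0.2020²) = 2.39 m²/day.

2.39 m²/day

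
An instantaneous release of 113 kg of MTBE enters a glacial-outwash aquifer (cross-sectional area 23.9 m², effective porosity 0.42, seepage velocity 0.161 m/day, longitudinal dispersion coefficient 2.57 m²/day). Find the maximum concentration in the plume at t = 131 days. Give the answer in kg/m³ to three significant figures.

0.173 kg/m³

The peak of an instantaneous 1D plume sits at x = vt; there the Gaussian factor is 1 and C_max = M/(n_e·A·√(4πDt)), where n_e·A is the pore area the mass is dissolved in.
√(4πDt) = √(4π × 2.57 × 131) = 65.04 m, so C_max = 113/(0.42 × 23.9 × 65.04) = 0.173 kg/m³.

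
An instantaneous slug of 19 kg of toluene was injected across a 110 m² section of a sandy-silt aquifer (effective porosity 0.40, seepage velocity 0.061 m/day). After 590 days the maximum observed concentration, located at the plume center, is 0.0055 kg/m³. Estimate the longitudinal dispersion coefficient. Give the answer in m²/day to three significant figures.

At the plume center C_max = M/(n_e·A·√(4πDt)), so D = M²/(4πt·(n_e·A·C_max)²).
n_e·A·C_max = 0.40 × 110 × 0.0055 = 0.2420 kg/m.
D = 19²/(4π × 590 × 0.2420²) = 0.831 m²/day.

0.831 m²/day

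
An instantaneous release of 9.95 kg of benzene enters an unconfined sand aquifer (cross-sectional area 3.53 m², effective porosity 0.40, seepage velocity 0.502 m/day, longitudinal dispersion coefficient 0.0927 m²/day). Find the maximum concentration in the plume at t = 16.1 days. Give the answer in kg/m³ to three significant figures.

1.63 kg/m³

The peak of an instantaneous 1D plume sits at x = vt; there the Gaussian factor is 1 and C_max = M/(n_e·A·√(4πDt)), where n_e·A is the pore area the mass is dissolved in.
√(4πDt) = √(4π × 0.0927 × 16.1) = 4.331 m, so C_max = 9.95/(0.40 × 3.53 × 4.331) = 1.63 kg/m³.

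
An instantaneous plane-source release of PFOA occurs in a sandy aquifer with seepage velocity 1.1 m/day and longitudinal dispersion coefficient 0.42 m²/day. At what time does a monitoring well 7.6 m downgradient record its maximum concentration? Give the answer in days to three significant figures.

6.57 days

For the 1D instantaneous-source solution, setting ∂C/∂t = 0 at fixed x gives v²t² + 2Dt − x² = 0, so t = (√(D² + v²x²) − D)/v².
√(D² + v²x²) = √(0.42² + 1.1² × 7.6²) = 8.371; v² = 1.21.
t = (8.371 − 0.42)/1.21 = 6.57 days (vs. the pure-advection estimate x/v = 6.91 d).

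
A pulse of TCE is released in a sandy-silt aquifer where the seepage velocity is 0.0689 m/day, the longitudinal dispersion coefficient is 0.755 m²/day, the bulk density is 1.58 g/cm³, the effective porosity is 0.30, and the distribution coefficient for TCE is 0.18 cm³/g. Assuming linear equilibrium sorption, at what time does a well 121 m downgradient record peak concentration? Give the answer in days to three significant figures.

Retardation factor R = 1 + ρ_b·K_d/n = 1 + 1.58 × 0.18/0.30 = 1.948.
Sorption retards both mechanisms: v_R = v/R = 0.03537 m/day, D_R = D/R = 0.3876 m²/day.
Peak time from v_R²t² + 2D_R t − x² = 0: t = (√(D_R² + v_R²x²) − D_R)/v_R².
√(D_R² + v_R²x²) = √(0.3876² + 0.03537² × 121²) = 4.297; v_R² = 0.001251.
t = (4.297 − 0.3876)/0.001251 = 3130 days.

3130 days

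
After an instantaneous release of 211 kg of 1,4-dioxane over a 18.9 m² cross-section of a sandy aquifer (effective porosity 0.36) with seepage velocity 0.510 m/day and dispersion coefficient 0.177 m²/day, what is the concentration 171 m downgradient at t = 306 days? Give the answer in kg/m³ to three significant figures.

0.424 kg/m³

For an instantaneous plane source, C(x,t) = M/(n_e·A·√(4πDt)) · exp(−(x−vt)²/(4Dt)), with n_e·A the pore (flow) area.
Plume center vt = 0.510 × 306 = 156.06 m, so the well at 171 m is 14.94 m downgradient of the peak.
√(4πDt) = 26.09 m, giving peak height M/(n_e·A·√(4πDt)) = 211/(0.36 × 18.9 × 26.09) = 1.189 kg/m³.
(x−vt)²/(4Dt) = (14.94)²/(4 × 0.177 × 306) = 1.030; exp(−1.030) = 0.3570.
C = 1.189 × 0.3570 = 0.424 kg/m³.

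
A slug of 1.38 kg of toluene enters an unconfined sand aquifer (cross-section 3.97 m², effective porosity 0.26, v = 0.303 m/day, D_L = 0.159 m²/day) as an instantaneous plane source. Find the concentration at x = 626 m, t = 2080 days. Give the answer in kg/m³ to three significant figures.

For an instantaneous plane source, C(x,t) = M/(n_e·A·√(4πDt)) · exp(−(x−vt)²/(4Dt)), with n_e·A the pore (flow) area.
Plume center vt = 0.303 × 2080 = 630.24 m, so the well at 626 m is 4.24 m upgradient of the peak.
√(4πDt) = 64.47 m, giving peak height M/(n_e·A·√(4πDt)) = 1.38/(0.26 × 3.97 × 64.47) = 0.02074 kg/m³.
(x−vt)²/(4Dt) = (-4.24)²/(4 × 0.159 × 2080) = 0.01359; exp(−0.01359) = 0.9865.
C = 0.02074 × 0.9865 = 0.0205 kg/m³.

0.0205 kg/m³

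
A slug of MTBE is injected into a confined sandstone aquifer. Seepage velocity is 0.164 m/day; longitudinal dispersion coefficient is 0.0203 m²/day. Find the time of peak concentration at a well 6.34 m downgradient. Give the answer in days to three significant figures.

For the 1D instantaneous-source solution, setting ∂C/∂t = 0 at fixed x gives v²t² + 2Dt − x² = 0, so t = (√(D² + v²x²) − D)/v².
√(D² + v²x²) = √(0.0203² + 0.164² × 6.34²) = 1.040; v² = 0.026896.
t = (1.040 − 0.0203)/0.026896 = 37.9 days (vs. the pure-advection estimate x/v = 38.7 d).

37.9 days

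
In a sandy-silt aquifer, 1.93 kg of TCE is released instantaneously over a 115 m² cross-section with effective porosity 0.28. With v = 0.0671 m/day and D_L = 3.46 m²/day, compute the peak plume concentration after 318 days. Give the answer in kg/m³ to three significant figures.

0.000510 kg/m³

The peak of an instantaneous 1D plume sits at x = vt; there the Gaussian factor is 1 and C_max = M/(n_e·A·√(4πDt)), where n_e·A is the pore area the mass is dissolved in.
√(4πDt) = √(4π × 3.46 × 318) = 117.6 m, so C_max = 1.93/(0.28 × 115 × 117.6) = 0.000510 kg/m³.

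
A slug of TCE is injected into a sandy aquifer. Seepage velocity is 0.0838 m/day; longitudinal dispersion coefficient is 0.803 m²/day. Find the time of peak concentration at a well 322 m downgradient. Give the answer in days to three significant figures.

3730 days

For the 1D instantaneous-source solution, setting ∂C/∂t = 0 at fixed x gives v²t² + 2Dt − x² = 0, so t = (√(D² + v²x²) − D)/v².
√(D² + v²x²) = √(0.803² + 0.0838² × 322²) = 27.00; v² = 0.00702244.
t = (27.00 − 0.803)/0.00702244 = 3730 days (vs. the pure-advection estimate x/v = 3840 d).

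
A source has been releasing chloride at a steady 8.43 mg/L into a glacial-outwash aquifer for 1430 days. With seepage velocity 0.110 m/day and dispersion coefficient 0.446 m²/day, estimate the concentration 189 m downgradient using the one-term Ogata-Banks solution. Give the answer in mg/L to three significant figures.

1.58 mg/L

For a continuous step input, C/C₀ ≈ ½·erfc((x−vt)/(2√(Dt))).
vt = 0.110 × 1430 = 157.3 m and 2√(Dt) = 2√(0.446 × 1430) = 50.51 m.
Argument (x−vt)/(2√(Dt)) = (189 − 157.3)/50.51 = 0.6276; ½·erfc(0.6276) = 0.1874.
C = 8.43 × 0.1874 = 1.58 mg/L.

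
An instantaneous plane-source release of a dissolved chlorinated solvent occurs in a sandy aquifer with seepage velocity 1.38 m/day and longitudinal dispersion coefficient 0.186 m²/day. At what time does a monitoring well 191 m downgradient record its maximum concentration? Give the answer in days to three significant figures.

For the 1D instantaneous-source solution, setting ∂C/∂t = 0 at fixed x gives v²t² + 2Dt − x² = 0, so t = (√(D² + v²x²) − D)/v².
√(D² + v²x²) = √(0.186² + 1.38² × 191²) = 263.6; v² = 1.9044.
t = (263.6 − 0.186)/1.9044 = 138 days (vs. the pure-advection estimate x/v = 138 d).

138 days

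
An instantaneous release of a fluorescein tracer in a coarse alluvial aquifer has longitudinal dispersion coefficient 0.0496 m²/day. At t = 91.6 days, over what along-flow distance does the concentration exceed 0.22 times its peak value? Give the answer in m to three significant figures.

The plume is Gaussian with σ = √(2Dt) = √(2 × 0.0496 × 91.6) = 3.014 m.
C/C_peak = exp(−Δx²/(2σ²)) = 0.22 ⇒ Δx = σ·√(−2 ln 0.22) = 3.014 × 1.740 = 5.244 m.
Width = 2Δx = 10.5 m.

10.5 m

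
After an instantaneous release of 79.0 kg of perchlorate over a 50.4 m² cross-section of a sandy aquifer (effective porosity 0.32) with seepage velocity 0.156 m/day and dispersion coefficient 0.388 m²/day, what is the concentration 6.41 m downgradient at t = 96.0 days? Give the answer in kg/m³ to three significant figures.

0.138 kg/m³

For an instantaneous plane source, C(x,t) = M/(n_e·A·√(4πDt)) · exp(−(x−vt)²/(4Dt)), with n_e·A the pore (flow) area.
Plume center vt = 0.156 × 96.0 = 14.976 m, so the well at 6.41 m is 8.566 m upgradient of the peak.
√(4πDt) = 21.63 m, giving peak height M/(n_e·A·√(4πDt)) = 79.0/(0.32 × 50.4 × 21.63) = 0.2265 kg/m³.
(x−vt)²/(4Dt) = (-8.566)²/(4 × 0.388 × 96.0) = 0.4925; exp(−0.4925) = 0.6111.
C = 0.2265 × 0.6111 = 0.138 kg/m³.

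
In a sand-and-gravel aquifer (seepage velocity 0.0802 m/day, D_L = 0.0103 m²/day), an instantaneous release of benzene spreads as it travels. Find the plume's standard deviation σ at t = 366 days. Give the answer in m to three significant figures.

2.75 m

Dispersive spreading gives a Gaussian with σ² = 2Dt; advection only shifts the center.
σ = √(2 × 0.0103 × 366) = 2.75 m.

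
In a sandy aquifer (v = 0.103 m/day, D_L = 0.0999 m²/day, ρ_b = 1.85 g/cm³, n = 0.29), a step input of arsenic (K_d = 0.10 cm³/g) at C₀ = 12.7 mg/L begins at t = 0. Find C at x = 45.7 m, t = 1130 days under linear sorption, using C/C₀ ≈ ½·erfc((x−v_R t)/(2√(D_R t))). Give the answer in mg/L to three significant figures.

Retardation factor R = 1 + ρ_b·K_d/n = 1 + 1.85 × 0.10/0.29 = 1.638.
Sorption retards both mechanisms: v_R = v/R = 0.06288 m/day, D_R = D/R = 0.06099 m²/day.
v_R·t = 0.06288 × 1130 = 71.0544 m; 2√(D_R t) = 16.60 m; argument = (45.7 − 71.0544)/16.60 = -1.527.
C = C₀ × ½·erfc(-1.527) = 12.7 × 0.9846 = 12.5 mg/L.

12.5 mg/L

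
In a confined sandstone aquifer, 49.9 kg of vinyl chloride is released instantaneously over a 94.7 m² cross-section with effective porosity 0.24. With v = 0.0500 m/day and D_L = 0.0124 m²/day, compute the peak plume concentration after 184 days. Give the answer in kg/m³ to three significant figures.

The peak of an instantaneous 1D plume sits at x = vt; there the Gaussian factor is 1 and C_max = M/(n_e·A·√(4πDt)), where n_e·A is the pore area the mass is dissolved in.
√(4πDt) = √(4π × 0.0124 × 184) = 5.355 m, so C_max = 49.9/(0.24 × 94.7 × 5.355) = 0.410 kg/m³.

0.410 kg/m³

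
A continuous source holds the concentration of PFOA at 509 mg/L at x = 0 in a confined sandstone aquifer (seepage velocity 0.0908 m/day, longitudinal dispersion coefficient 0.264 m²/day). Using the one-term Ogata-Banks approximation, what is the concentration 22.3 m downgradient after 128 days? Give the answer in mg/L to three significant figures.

49.4 mg/L

For a continuous step input, C/C₀ ≈ ½·erfc((x−vt)/(2√(Dt))).
vt = 0.0908 × 128 = 11.6224 m and 2√(Dt) = 2√(0.264 × 128) = 11.63 m.
Argument (x−vt)/(2√(Dt)) = (22.3 − 11.6224)/11.63 = 0.9181; ½·erfc(0.9181) = 0.09708.
C = 509 × 0.09708 = 49.4 mg/L.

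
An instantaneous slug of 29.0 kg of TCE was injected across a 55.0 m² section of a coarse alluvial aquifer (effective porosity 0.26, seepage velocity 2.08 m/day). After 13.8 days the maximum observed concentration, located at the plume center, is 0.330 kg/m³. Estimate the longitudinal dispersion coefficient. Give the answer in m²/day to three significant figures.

At the plume center C_max = M/(n_e·A·√(4πDt)), so D = M²/(4πt·(n_e·A·C_max)²).
n_e·A·C_max = 0.26 × 55.0 × 0.330 = 4.719 kg/m.
D = 29.0²/(4π × 13.8 × 4.719²) = 0.218 m²/day.

0.218 m²/day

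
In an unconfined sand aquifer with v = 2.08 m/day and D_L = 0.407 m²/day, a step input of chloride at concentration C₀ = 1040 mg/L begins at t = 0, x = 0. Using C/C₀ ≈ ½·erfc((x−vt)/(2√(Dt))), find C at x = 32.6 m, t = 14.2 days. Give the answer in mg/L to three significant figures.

191 mg/L

For a continuous step input, C/C₀ ≈ ½·erfc((x−vt)/(2√(Dt))).
vt = 2.08 × 14.2 = 29.536 m and 2√(Dt) = 2√(0.407 × 14.2) = 4.808 m.
Argument (x−vt)/(2√(Dt)) = (32.6 − 29.536)/4.808 = 0.6373; ½·erfc(0.6373) = 0.1837.
C = 1040 × 0.1837 = 191 mg/L.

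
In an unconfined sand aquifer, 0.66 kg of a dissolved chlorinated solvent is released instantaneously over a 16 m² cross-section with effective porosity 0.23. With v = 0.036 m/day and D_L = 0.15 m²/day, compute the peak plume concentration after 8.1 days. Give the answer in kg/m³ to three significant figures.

The peak of an instantaneous 1D plume sits at x = vt; there the Gaussian factor is 1 and C_max = M/(n_e·A·√(4πDt)), where n_e·A is the pore area the mass is dissolved in.
√(4πDt) = √(4π × 0.15 × 8.1) = 3.907 m, so C_max = 0.66/(0.23 × 16 × 3.907) = 0.0459 kg/m³.

0.0459 kg/m³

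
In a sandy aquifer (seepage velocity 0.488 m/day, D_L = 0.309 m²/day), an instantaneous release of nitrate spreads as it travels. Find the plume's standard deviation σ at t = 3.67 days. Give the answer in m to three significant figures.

1.51 m

Dispersive spreading gives a Gaussian with σ² = 2Dt; advection only shifts the center.
σ = √(2 × 0.309 × 3.67) = 1.51 m.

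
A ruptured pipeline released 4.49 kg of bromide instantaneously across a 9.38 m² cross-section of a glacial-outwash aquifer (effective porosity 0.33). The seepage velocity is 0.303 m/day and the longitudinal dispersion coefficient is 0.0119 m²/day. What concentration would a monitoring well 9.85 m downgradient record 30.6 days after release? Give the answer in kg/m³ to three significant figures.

For an instantaneous plane source, C(x,t) = M/(n_e·A·√(4πDt)) · exp(−(x−vt)²/(4Dt)), with n_e·A the pore (flow) area.
Plume center vt = 0.303 × 30.6 = 9.2718 m, so the well at 9.85 m is 0.5782 m downgradient of the peak.
√(4πDt) = 2.139 m, giving peak height M/(n_e·A·√(4πDt)) = 4.49/(0.33 × 9.38 × 2.139) = 0.6781 kg/m³.
(x−vt)²/(4Dt) = (0.5782)²/(4 × 0.0119 × 30.6) = 0.2295; exp(−0.2295) = 0.7949.
C = 0.6781 × 0.7949 = 0.539 kg/m³.

0.539 kg/m³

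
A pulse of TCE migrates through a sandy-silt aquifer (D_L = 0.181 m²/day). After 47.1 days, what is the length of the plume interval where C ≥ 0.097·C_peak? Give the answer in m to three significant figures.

17.8 m

The plume is Gaussian with σ = √(2Dt) = √(2 × 0.181 × 47.1) = 4.129 m.
C/C_peak = exp(−Δx²/(2σ²)) = 0.097 ⇒ Δx = σ·√(−2 ln 0.097) = 4.129 × 2.160 = 8.919 m.
Width = 2Δx = 17.8 m.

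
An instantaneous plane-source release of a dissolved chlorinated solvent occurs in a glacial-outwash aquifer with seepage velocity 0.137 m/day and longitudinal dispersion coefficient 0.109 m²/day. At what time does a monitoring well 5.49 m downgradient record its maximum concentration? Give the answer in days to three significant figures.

34.7 days

For the 1D instantaneous-source solution, setting ∂C/∂t = 0 at fixed x gives v²t² + 2Dt − x² = 0, so t = (√(D² + v²x²) − D)/v².
√(D² + v²x²) = √(0.109² + 0.137² × 5.49²) = 0.7600; v² = 0.018769.
t = (0.7600 − 0.109)/0.018769 = 34.7 days (vs. the pure-advection estimate x/v = 40.1 d).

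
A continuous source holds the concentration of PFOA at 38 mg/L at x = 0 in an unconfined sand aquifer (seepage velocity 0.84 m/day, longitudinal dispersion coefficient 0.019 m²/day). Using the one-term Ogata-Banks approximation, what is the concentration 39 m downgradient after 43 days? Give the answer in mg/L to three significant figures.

0.461 mg/L

For a continuous step input, C/C₀ ≈ ½·erfc((x−vt)/(2√(Dt))).
vt = 0.84 × 43 = 36.12 m and 2√(Dt) = 2√(0.019 × 43) = 1.808 m.
Argument (x−vt)/(2√(Dt)) = (39 − 36.12)/1.808 = 1.593; ½·erfc(1.593) = 0.01213.
C = 38 × 0.01213 = 0.461 mg/L.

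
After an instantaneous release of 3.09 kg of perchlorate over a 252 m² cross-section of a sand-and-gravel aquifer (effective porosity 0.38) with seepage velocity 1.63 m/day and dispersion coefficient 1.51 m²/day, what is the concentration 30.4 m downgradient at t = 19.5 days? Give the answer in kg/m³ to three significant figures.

For an instantaneous plane source, C(x,t) = M/(n_e·A·√(4πDt)) · exp(−(x−vt)²/(4Dt)), with n_e·A the pore (flow) area.
Plume center vt = 1.63 × 19.5 = 31.785 m, so the well at 30.4 m is 1.385 m upgradient of the peak.
√(4πDt) = 19.24 m, giving peak height M/(n_e·A·√(4πDt)) = 3.09/(0.38 × 252 × 19.24) = 0.001677 kg/m³.
(x−vt)²/(4Dt) = (-1.385)²/(4 × 1.51 × 19.5) = 0.01629; exp(−0.01629) = 0.9838.
C = 0.001677 × 0.9838 = 0.00165 kg/m³.

0.00165 kg/m³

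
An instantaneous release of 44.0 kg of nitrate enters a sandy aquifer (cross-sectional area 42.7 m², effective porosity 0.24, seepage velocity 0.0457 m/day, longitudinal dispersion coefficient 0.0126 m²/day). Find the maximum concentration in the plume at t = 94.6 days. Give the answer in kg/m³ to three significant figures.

1.11 kg/m³

The peak of an instantaneous 1D plume sits at x = vt; there the Gaussian factor is 1 and C_max = M/(n_e·A·√(4πDt)), where n_e·A is the pore area the mass is dissolved in.
√(4πDt) = √(4π × 0.0126 × 94.6) = 3.870 m, so C_max = 44.0/(0.24 × 42.7 × 3.870) = 1.11 kg/m³.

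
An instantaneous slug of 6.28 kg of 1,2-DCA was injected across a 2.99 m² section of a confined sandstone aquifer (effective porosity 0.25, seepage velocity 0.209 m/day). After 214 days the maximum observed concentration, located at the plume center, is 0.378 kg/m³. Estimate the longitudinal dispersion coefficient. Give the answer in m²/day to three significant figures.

At the plume center C_max = M/(n_e·A·√(4πDt)), so D = M²/(4πt·(n_e·A·C_max)²).
n_e·A·C_max = 0.25 × 2.99 × 0.378 = 0.2826 kg/m.
D = 6.28²/(4π × 214 × 0.2826²) = 0.184 m²/day.

0.184 m²/day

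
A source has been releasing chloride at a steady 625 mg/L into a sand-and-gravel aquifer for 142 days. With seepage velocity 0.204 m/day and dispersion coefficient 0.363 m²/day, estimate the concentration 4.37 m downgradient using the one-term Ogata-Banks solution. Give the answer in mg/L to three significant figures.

620 mg/L

For a continuous step input, C/C₀ ≈ ½·erfc((x−vt)/(2√(Dt))).
vt = 0.204 × 142 = 28.968 m and 2√(Dt) = 2√(0.363 × 142) = 14.36 m.
Argument (x−vt)/(2√(Dt)) = (4.37 − 28.968)/14.36 = -1.713; ½·erfc(-1.713) = 0.9923.
C = 625 × 0.9923 = 620 mg/L.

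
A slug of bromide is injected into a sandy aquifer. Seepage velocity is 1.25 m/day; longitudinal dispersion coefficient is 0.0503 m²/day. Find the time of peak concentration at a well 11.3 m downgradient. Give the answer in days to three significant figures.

9.01 days

For the 1D instantaneous-source solution, setting ∂C/∂t = 0 at fixed x gives v²t² + 2Dt − x² = 0, so t = (√(D² + v²x²) − D)/v².
√(D² + v²x²) = √(0.0503² + 1.25² × 11.3²) = 14.13; v² = 1.5625.
t = (14.13 − 0.0503)/1.5625 = 9.01 days (vs. the pure-advection estimate x/v = 9.04 d).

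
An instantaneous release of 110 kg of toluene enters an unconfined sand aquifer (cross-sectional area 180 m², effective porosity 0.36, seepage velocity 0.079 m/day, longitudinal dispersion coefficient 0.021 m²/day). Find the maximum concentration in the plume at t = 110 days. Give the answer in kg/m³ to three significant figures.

0.315 kg/m³

The peak of an instantaneous 1D plume sits at x = vt; there the Gaussian factor is 1 and C_max = M/(n_e·A·√(4πDt)), where n_e·A is the pore area the mass is dissolved in.
√(4πDt) = √(4π × 0.021 × 110) = 5.388 m, so C_max = 110/(0.36 × 180 × 5.388) = 0.315 kg/m³.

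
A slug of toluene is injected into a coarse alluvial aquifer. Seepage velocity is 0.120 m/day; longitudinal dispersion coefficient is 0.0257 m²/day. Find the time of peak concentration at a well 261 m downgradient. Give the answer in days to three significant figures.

For the 1D instantaneous-source solution, setting ∂C/∂t = 0 at fixed x gives v²t² + 2Dt − x² = 0, so t = (√(D² + v²x²) − D)/v².
√(D² + v²x²) = √(0.0257² + 0.120² × 261²) = 31.32; v² = 0.0144.
t = (31.32 − 0.0257)/0.0144 = 2170 days (vs. the pure-advection estimate x/v = 2180 d).

2170 days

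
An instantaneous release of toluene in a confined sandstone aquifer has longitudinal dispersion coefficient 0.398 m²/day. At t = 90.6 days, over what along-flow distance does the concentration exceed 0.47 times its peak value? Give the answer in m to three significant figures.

20.9 m

The plume is Gaussian with σ = √(2Dt) = √(2 × 0.398 × 90.6) = 8.492 m.
C/C_peak = exp(−Δx²/(2σ²)) = 0.47 ⇒ Δx = σ·√(−2 ln 0.47) = 8.492 × 1.229 = 10.44 m.
Width = 2Δx = 20.9 m.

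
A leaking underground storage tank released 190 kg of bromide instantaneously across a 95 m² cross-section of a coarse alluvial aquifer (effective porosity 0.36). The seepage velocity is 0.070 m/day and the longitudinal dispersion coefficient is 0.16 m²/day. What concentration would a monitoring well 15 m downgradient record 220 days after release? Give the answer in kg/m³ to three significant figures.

For an instantaneous plane source, C(x,t) = M/(n_e·A·√(4πDt)) · exp(−(x−vt)²/(4Dt)), with n_e·A the pore (flow) area.
Plume center vt = 0.070 × 220 = 15.4 m, so the well at 15 m is 0.4 m upgradient of the peak.
√(4πDt) = 21.03 m, giving peak height M/(n_e·A·√(4πDt)) = 190/(0.36 × 95 × 21.03) = 0.2642 kg/m³.
(x−vt)²/(4Dt) = (-0.4)²/(4 × 0.16 × 220) = 0.001136; exp(−0.001136) = 0.9989.
C = 0.2642 × 0.9989 = 0.264 kg/m³.

0.264 kg/m³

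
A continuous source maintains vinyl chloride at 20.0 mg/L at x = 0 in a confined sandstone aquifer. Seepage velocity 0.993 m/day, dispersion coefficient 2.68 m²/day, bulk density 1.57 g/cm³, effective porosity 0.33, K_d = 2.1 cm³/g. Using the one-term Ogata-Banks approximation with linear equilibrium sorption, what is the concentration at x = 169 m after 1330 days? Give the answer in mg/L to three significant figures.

Retardation factor R = 1 + ρ_b·K_d/n = 1 + 1.57 × 2.1/0.33 = 10.99.
Sorption retards both mechanisms: v_R = v/R = 0.09035 m/day, D_R = D/R = 0.2439 m²/day.
v_R·t = 0.09035 × 1330 = 120.1655 m; 2√(D_R t) = 36.02 m; argument = (169 − 120.1655)/36.02 = 1.356.
C = C₀ × ½·erfc(1.356) = 20.0 × 0.02758 = 0.552 mg/L.

0.552 mg/L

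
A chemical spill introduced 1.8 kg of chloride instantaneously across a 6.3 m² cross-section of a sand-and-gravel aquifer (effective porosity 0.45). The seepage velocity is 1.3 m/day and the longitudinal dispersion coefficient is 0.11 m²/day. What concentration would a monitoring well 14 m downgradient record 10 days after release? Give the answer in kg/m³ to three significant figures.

0.136 kg/m³

For an instantaneous plane source, C(x,t) = M/(n_e·A·√(4πDt)) · exp(−(x−vt)²/(4Dt)), with n_e·A the pore (flow) area.
Plume center vt = 1.3 × 10 = 13 m, so the well at 14 m is 1 m downgradient of the peak.
√(4πDt) = 3.718 m, giving peak height M/(n_e·A·√(4πDt)) = 1.8/(0.45 × 6.3 × 3.718) = 0.1708 kg/m³.
(x−vt)²/(4Dt) = (1)²/(4 × 0.11 × 10) = 0.2273; exp(−0.2273) = 0.7967.
C = 0.1708 × 0.7967 = 0.136 kg/m³.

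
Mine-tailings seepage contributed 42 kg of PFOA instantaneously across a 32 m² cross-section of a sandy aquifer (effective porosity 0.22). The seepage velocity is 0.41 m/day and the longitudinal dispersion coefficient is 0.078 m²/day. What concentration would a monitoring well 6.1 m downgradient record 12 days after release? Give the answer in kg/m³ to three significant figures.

1.20 kg/m³

For an instantaneous plane source, C(x,t) = M/(n_e·A·√(4πDt)) · exp(−(x−vt)²/(4Dt)), with n_e·A the pore (flow) area.
Plume center vt = 0.41 × 12 = 4.92 m, so the well at 6.1 m is 1.18 m downgradient of the peak.
√(4πDt) = 3.430 m, giving peak height M/(n_e·A·√(4πDt)) = 42/(0.22 × 32 × 3.430) = 1.739 kg/m³.
(x−vt)²/(4Dt) = (1.18)²/(4 × 0.078 × 12) = 0.3719; exp(−0.3719) = 0.6894.
C = 1.739 × 0.6894 = 1.20 kg/m³.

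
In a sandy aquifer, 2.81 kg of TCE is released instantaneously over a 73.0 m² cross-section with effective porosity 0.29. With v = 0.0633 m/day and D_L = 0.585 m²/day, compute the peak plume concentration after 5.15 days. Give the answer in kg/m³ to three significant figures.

The peak of an instantaneous 1D plume sits at x = vt; there the Gaussian factor is 1 and C_max = M/(n_e·A·√(4πDt)), where n_e·A is the pore area the mass is dissolved in.
√(4πDt) = √(4π × 0.585 × 5.15) = 6.153 m, so C_max = 2.81/(0.29 × 73.0 × 6.153) = 0.0216 kg/m³.

0.0216 kg/m³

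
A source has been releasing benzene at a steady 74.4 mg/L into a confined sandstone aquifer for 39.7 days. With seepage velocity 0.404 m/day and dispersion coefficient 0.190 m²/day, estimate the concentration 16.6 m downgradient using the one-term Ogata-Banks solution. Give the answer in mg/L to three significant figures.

For a continuous step input, C/C₀ ≈ ½·erfc((x−vt)/(2√(Dt))).
vt = 0.404 × 39.7 = 16.0388 m and 2√(Dt) = 2√(0.190 × 39.7) = 5.493 m.
Argument (x−vt)/(2√(Dt)) = (16.6 − 16.0388)/5.493 = 0.1022; ½·erfc(0.1022) = 0.4425.
C = 74.4 × 0.4425 = 32.9 mg/L.

32.9 mg/L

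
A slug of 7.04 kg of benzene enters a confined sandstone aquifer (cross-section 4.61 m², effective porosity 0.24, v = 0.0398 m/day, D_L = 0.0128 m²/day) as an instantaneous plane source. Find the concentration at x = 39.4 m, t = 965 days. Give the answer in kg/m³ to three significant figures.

For an instantaneous plane source, C(x,t) = M/(n_e·A·√(4πDt)) · exp(−(x−vt)²/(4Dt)), with n_e·A the pore (flow) area.
Plume center vt = 0.0398 × 965 = 38.407 m, so the well at 39.4 m is 0.993 m downgradient of the peak.
√(4πDt) = 12.46 m, giving peak height M/(n_e·A·√(4πDt)) = 7.04/(0.24 × 4.61 × 12.46) = 0.5107 kg/m³.
(x−vt)²/(4Dt) = (0.993)²/(4 × 0.0128 × 965) = 0.01996; exp(−0.01996) = 0.9802.
C = 0.5107 × 0.9802 = 0.501 kg/m³.

0.501 kg/m³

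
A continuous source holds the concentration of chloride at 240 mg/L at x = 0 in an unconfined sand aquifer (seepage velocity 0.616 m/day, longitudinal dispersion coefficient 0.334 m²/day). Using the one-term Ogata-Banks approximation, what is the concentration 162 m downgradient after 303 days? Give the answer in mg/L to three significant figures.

For a continuous step input, C/C₀ ≈ ½·erfc((x−vt)/(2√(Dt))).
vt = 0.616 × 303 = 186.648 m and 2√(Dt) = 2√(0.334 × 303) = 20.12 m.
Argument (x−vt)/(2√(Dt)) = (162 − 186.648)/20.12 = -1.225; ½·erfc(-1.225) = 0.9584.
C = 240 × 0.9584 = 230 mg/L.

230 mg/L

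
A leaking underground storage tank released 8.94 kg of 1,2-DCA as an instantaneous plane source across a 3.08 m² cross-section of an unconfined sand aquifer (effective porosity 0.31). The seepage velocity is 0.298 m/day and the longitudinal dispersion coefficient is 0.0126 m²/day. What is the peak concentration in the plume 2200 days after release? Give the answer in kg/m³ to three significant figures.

0.502 kg/m³

The peak of an instantaneous 1D plume sits at x = vt; there the Gaussian factor is 1 and C_max = M/(n_e·A·√(4πDt)), where n_e·A is the pore area the mass is dissolved in.
√(4πDt) = √(4π × 0.0126 × 2200) = 18.66 m, so C_max = 8.94/(0.31 × 3.08 × 18.66) = 0.502 kg/m³.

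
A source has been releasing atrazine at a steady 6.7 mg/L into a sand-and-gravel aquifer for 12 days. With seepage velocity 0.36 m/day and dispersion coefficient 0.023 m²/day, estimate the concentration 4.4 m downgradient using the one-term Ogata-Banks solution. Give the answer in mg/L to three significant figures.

3.06 mg/L

For a continuous step input, C/C₀ ≈ ½·erfc((x−vt)/(2√(Dt))).
vt = 0.36 × 12 = 4.32 m and 2√(Dt) = 2√(0.023 × 12) = 1.051 m.
Argument (x−vt)/(2√(Dt)) = (4.4 − 4.32)/1.051 = 0.07612; ½·erfc(0.07612) = 0.4571.
C = 6.7 × 0.4571 = 3.06 mg/L.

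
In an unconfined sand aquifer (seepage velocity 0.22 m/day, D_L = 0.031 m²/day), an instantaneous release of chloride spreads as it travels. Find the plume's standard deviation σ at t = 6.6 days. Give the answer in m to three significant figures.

0.640 m

Dispersive spreading gives a Gaussian with σ² = 2Dt; advection only shifts the center.
σ = √(2 × 0.031 × 6.6) = 0.640 m.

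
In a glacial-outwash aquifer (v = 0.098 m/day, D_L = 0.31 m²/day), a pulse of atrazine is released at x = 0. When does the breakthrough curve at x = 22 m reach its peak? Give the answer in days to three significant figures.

195 days

For the 1D instantaneous-source solution, setting ∂C/∂t = 0 at fixed x gives v²t² + 2Dt − x² = 0, so t = (√(D² + v²x²) − D)/v².
√(D² + v²x²) = √(0.31² + 0.098² × 22²) = 2.178; v² = 0.009604.
t = (2.178 − 0.31)/0.009604 = 195 days (vs. the pure-advection estimate x/v = 224 d).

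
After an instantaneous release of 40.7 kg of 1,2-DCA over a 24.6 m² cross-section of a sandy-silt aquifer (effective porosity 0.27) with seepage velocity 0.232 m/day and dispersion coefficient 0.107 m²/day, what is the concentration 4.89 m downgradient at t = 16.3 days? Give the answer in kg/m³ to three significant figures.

1.10 kg/m³

For an instantaneous plane source, C(x,t) = M/(n_e·A·√(4πDt)) · exp(−(x−vt)²/(4Dt)), with n_e·A the pore (flow) area.
Plume center vt = 0.232 × 16.3 = 3.7816 m, so the well at 4.89 m is 1.1084 m downgradient of the peak.
√(4πDt) = 4.682 m, giving peak height M/(n_e·A·√(4πDt)) = 40.7/(0.27 × 24.6 × 4.682) = 1.309 kg/m³.
(x−vt)²/(4Dt) = (1.1084)²/(4 × 0.107 × 16.3) = 0.1761; exp(−0.1761) = 0.8385.
C = 1.309 × 0.8385 = 1.10 kg/m³.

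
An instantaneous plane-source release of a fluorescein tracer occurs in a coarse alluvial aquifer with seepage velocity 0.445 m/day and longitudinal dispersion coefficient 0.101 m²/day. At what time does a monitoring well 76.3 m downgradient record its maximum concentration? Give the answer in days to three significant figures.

For the 1D instantaneous-source solution, setting ∂C/∂t = 0 at fixed x gives v²t² + 2Dt − x² = 0, so t = (√(D² + v²x²) − D)/v².
√(D² + v²x²) = √(0.101² + 0.445² × 76.3²) = 33.95; v² = 0.198025.
t = (33.95 − 0.101)/0.198025 = 171 days (vs. the pure-advection estimate x/v = 171 d).

171 days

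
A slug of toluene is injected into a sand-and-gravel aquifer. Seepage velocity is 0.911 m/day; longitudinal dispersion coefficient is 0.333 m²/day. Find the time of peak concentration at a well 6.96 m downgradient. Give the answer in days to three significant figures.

For the 1D instantaneous-source solution, setting ∂C/∂t = 0 at fixed x gives v²t² + 2Dt − x² = 0, so t = (√(D² + v²x²) − D)/v².
√(D² + v²x²) = √(0.333² + 0.911² × 6.96²) = 6.349; v² = 0.829921.
t = (6.349 − 0.333)/0.829921 = 7.25 days (vs. the pure-advection estimate x/v = 7.64 d).

7.25 days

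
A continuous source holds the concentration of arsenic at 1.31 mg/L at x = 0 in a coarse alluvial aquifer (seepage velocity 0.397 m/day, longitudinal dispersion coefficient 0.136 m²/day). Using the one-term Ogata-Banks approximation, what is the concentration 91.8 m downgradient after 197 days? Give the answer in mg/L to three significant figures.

For a continuous step input, C/C₀ ≈ ½·erfc((x−vt)/(2√(Dt))).
vt = 0.397 × 197 = 78.209 m and 2√(Dt) = 2√(0.136 × 197) = 10.35 m.
Argument (x−vt)/(2√(Dt)) = (91.8 − 78.209)/10.35 = 1.313; ½·erfc(1.313) = 0.03167.
C = 1.31 × 0.03167 = 0.0415 mg/L.

0.0415 mg/L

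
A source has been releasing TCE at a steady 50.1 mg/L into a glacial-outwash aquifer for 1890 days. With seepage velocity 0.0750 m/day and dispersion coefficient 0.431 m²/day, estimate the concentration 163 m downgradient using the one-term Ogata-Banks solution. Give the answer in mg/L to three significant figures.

15.0 mg/L

For a continuous step input, C/C₀ ≈ ½·erfc((x−vt)/(2√(Dt))).
vt = 0.0750 × 1890 = 141.75 m and 2√(Dt) = 2√(0.431 × 1890) = 57.08 m.
Argument (x−vt)/(2√(Dt)) = (163 − 141.75)/57.08 = 0.3723; ½·erfc(0.3723) = 0.2993.
C = 50.1 × 0.2993 = 15.0 mg/L.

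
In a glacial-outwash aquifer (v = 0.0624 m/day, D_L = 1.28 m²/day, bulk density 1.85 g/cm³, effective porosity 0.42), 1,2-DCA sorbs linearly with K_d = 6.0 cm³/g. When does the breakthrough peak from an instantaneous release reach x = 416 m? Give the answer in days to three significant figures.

174000 days

Retardation factor R = 1 + ρ_b·K_d/n = 1 + 1.85 × 6.0/0.42 = 27.43.
Sorption retards both mechanisms: v_R = v/R = 0.002275 m/day, D_R = D/R = 0.04666 m²/day.
Peak time from v_R²t² + 2D_R t − x² = 0: t = (√(D_R² + v_R²x²) − D_R)/v_R².
√(D_R² + v_R²x²) = √(0.04666² + 0.002275² × 416²) = 0.9475; v_R² = 5.176e-06.
t = (0.9475 − 0.04666)/5.176e-06 = 174000 days.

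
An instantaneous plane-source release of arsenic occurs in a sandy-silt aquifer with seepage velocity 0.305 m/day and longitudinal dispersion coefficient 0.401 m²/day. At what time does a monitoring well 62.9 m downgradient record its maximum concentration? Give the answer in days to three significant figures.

For the 1D instantaneous-source solution, setting ∂C/∂t = 0 at fixed x gives v²t² + 2Dt − x² = 0, so t = (√(D² + v²x²) − D)/v².
√(D² + v²x²) = √(0.401² + 0.305² × 62.9²) = 19.19; v² = 0.093025.
t = (19.19 − 0.401)/0.093025 = 202 days (vs. the pure-advection estimate x/v = 206 d).

202 days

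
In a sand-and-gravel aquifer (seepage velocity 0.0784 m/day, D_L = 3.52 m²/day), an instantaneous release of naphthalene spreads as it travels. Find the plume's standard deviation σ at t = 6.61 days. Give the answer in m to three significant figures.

Dispersive spreading gives a Gaussian with σ² = 2Dt; advection only shifts the center.
σ = √(2 × 3.52 × 6.61) = 6.82 m.

6.82 m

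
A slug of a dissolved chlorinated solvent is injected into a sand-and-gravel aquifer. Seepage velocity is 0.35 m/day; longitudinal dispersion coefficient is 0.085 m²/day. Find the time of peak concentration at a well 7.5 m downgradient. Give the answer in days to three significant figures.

20.7 days

For the 1D instantaneous-source solution, setting ∂C/∂t = 0 at fixed x gives v²t² + 2Dt − x² = 0, so t = (√(D² + v²x²) − D)/v².
√(D² + v²x²) = √(0.085² + 0.35² × 7.5²) = 2.626; v² = 0.1225.
t = (2.626 − 0.085)/0.1225 = 20.7 days (vs. the pure-advection estimate x/v = 21.4 d).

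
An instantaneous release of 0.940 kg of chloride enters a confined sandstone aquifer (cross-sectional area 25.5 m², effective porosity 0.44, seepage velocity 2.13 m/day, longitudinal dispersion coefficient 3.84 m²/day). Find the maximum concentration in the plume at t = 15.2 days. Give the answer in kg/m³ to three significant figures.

The peak of an instantaneous 1D plume sits at x = vt; there the Gaussian factor is 1 and C_max = M/(n_e·A·√(4πDt)), where n_e·A is the pore area the mass is dissolved in.
√(4πDt) = √(4π × 3.84 × 15.2) = 27.08 m, so C_max = 0.940/(0.44 × 25.5 × 27.08) = 0.00309 kg/m³.

0.00309 kg/m³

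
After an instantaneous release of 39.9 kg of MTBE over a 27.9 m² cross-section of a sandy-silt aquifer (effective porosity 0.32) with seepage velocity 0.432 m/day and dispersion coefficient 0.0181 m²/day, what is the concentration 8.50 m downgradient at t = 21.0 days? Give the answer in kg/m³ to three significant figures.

1.65 kg/m³

For an instantaneous plane source, C(x,t) = M/(n_e·A·√(4πDt)) · exp(−(x−vt)²/(4Dt)), with n_e·A the pore (flow) area.
Plume center vt = 0.432 × 21.0 = 9.072 m, so the well at 8.50 m is 0.572 m upgradient of the peak.
√(4πDt) = 2.186 m, giving peak height M/(n_e·A·√(4πDt)) = 39.9/(0.32 × 27.9 × 2.186) = 2.044 kg/m³.
(x−vt)²/(4Dt) = (-0.572)²/(4 × 0.0181 × 21.0) = 0.2152; exp(−0.2152) = 0.8064.
C = 2.044 × 0.8064 = 1.65 kg/m³.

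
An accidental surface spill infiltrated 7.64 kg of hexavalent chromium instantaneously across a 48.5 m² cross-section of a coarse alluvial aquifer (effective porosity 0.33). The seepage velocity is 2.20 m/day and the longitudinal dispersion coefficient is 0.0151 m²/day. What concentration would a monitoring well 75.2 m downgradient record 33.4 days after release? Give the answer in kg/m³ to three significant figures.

For an instantaneous plane source, C(x,t) = M/(n_e·A·√(4πDt)) · exp(−(x−vt)²/(4Dt)), with n_e·A the pore (flow) area.
Plume center vt = 2.20 × 33.4 = 73.48 m, so the well at 75.2 m is 1.72 m downgradient of the peak.
√(4πDt) = 2.517 m, giving peak height M/(n_e·A·√(4πDt)) = 7.64/(0.33 × 48.5 × 2.517) = 0.1897 kg/m³.
(x−vt)²/(4Dt) = (1.72)²/(4 × 0.0151 × 33.4) = 1.466; exp(−1.466) = 0.2308.
C = 0.1897 × 0.2308 = 0.0438 kg/m³.

0.0438 kg/m³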